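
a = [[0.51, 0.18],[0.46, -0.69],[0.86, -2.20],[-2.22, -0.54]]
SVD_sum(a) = [[0.24, -0.18],[0.62, -0.48],[1.60, -1.23],[-1.14, 0.87]] + [[0.27,  0.36],[-0.16,  -0.21],[-0.74,  -0.97],[-1.08,  -1.41]]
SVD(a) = [[-0.11, 0.20], [-0.3, -0.12], [-0.77, -0.55], [0.55, -0.80]] @ diag([2.615731642519273, 2.2221044022105327]) @ [[-0.79,0.61], [0.61,0.79]]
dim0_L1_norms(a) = [4.05, 3.61]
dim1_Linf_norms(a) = [0.51, 0.69, 2.2, 2.22]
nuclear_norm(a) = 4.84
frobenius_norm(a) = 3.43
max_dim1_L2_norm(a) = 2.36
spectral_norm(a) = 2.62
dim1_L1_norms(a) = [0.69, 1.15, 3.06, 2.76]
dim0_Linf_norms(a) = [2.22, 2.2]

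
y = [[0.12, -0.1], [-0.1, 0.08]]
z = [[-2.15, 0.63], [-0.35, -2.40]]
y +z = [[-2.03, 0.53], [-0.45, -2.32]]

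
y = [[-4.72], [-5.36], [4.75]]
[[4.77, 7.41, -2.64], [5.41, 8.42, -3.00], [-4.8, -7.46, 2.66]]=y@[[-1.01, -1.57, 0.56]]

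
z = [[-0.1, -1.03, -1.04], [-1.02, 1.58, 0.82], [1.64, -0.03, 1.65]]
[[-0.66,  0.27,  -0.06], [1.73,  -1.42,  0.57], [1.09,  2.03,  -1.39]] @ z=[[-0.31, 1.11, 0.81], [2.21, -4.04, -2.02], [-4.46, 2.13, -1.76]]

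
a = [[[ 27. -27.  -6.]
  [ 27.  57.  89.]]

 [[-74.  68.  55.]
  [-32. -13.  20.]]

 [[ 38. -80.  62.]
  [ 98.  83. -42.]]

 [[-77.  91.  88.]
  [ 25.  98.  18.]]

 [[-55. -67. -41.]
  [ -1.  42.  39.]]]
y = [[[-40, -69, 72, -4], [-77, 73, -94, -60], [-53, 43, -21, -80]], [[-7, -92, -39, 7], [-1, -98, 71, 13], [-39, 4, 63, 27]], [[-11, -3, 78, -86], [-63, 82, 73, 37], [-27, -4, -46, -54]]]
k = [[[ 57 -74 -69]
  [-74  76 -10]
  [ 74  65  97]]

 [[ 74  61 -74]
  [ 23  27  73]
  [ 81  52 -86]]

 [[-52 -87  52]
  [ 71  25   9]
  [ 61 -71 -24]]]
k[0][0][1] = -74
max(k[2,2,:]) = 61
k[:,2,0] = [74, 81, 61]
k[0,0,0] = 57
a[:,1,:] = [[27.0, 57.0, 89.0], [-32.0, -13.0, 20.0], [98.0, 83.0, -42.0], [25.0, 98.0, 18.0], [-1.0, 42.0, 39.0]]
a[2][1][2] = -42.0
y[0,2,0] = -53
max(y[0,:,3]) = -4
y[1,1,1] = -98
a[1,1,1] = -13.0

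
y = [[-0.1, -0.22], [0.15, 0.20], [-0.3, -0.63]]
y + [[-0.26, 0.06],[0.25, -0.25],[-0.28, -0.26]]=[[-0.36, -0.16], [0.40, -0.05], [-0.58, -0.89]]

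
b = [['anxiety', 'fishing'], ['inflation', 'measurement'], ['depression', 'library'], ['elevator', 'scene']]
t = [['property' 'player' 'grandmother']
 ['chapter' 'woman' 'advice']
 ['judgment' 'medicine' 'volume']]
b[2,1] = 'library'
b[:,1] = ['fishing', 'measurement', 'library', 'scene']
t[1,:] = ['chapter', 'woman', 'advice']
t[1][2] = 'advice'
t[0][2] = 'grandmother'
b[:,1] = ['fishing', 'measurement', 'library', 'scene']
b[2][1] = 'library'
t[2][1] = 'medicine'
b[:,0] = ['anxiety', 'inflation', 'depression', 'elevator']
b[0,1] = 'fishing'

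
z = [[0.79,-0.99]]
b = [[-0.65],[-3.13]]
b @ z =[[-0.51,  0.64], [-2.47,  3.10]]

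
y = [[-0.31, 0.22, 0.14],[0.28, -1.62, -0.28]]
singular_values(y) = [1.69, 0.28]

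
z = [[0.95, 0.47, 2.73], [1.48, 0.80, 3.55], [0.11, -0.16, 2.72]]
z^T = [[0.95, 1.48, 0.11],[0.47, 0.8, -0.16],[2.73, 3.55, 2.72]]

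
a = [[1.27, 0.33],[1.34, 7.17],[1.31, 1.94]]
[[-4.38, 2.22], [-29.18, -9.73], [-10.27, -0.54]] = a @[[-2.51, 2.21], [-3.60, -1.77]]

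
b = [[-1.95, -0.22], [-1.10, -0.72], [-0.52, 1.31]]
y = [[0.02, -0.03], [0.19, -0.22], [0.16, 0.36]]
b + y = [[-1.93, -0.25], [-0.91, -0.94], [-0.36, 1.67]]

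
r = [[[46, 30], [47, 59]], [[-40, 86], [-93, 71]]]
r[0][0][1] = 30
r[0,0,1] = 30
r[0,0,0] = 46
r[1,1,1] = 71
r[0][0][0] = 46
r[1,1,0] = -93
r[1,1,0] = -93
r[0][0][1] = 30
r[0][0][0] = 46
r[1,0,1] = 86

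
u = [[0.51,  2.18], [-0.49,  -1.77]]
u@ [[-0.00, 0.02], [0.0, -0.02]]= [[0.00,-0.03], [0.00,0.03]]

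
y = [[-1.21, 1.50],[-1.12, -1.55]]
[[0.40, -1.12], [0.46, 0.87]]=y@[[-0.37, 0.12],[-0.03, -0.65]]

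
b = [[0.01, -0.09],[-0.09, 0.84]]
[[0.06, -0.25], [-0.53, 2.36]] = b@[[2.91, 4.93], [-0.32, 3.34]]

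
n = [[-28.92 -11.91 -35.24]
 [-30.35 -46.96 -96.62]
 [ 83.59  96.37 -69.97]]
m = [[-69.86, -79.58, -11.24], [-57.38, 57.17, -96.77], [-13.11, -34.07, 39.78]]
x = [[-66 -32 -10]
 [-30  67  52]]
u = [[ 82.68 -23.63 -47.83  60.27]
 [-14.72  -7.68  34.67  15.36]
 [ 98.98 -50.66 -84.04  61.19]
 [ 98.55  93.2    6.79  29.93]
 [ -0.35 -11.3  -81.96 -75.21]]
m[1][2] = -96.77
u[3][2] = 6.79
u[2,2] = -84.04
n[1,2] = -96.62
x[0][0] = -66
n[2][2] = -69.97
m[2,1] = -34.07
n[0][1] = -11.91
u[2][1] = -50.66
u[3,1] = 93.2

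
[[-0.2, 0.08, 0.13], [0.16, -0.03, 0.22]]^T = [[-0.20, 0.16], [0.08, -0.03], [0.13, 0.22]]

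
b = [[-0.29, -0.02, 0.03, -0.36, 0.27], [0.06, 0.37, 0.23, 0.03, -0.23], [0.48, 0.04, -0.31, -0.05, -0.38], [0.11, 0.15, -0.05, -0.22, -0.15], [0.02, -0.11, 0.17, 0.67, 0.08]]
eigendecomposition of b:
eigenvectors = [[(0.25-0.31j), (0.25+0.31j), (0.13+0j), -0.36+0.00j, (-0.45+0j)], [0.17+0.23j, 0.17-0.23j, (-0.96+0j), -0.58+0.00j, 0.48+0.00j], [(-0.73+0j), -0.73-0.00j, 0.11+0.00j, 0.19+0.00j, (-0.7+0j)], [(-0.17-0.07j), (-0.17+0.07j), (-0.22+0j), -0.12+0.00j, 0.27+0.00j], [0.24+0.38j, 0.24-0.38j, (-0.1+0j), (-0.69+0j), 0.01+0.00j]]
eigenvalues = [(-0.37+0.39j), (-0.37-0.39j), (0.32+0j), (0.06+0j), (-0.01+0j)]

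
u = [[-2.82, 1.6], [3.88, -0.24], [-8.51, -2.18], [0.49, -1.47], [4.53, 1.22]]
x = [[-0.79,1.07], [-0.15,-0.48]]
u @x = [[1.99,-3.79], [-3.03,4.27], [7.05,-8.06], [-0.17,1.23], [-3.76,4.26]]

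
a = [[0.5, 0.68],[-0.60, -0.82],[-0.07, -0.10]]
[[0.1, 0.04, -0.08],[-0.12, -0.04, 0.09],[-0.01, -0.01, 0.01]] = a @ [[0.18,-0.01,0.02], [0.01,0.06,-0.13]]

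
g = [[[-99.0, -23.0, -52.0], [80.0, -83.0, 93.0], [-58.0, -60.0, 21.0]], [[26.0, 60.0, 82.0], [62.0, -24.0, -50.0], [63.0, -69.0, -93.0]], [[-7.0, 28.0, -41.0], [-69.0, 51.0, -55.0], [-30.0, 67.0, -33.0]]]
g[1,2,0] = 63.0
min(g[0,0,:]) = -99.0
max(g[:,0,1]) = 60.0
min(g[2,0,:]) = -41.0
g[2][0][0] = -7.0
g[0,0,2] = -52.0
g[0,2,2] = 21.0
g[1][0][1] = 60.0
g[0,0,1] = -23.0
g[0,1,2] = 93.0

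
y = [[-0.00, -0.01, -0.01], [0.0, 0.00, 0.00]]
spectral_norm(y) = 0.01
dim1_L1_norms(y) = [0.02, 0.0]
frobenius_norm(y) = 0.01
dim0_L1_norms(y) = [0.0, 0.01, 0.01]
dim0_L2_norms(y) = [0.0, 0.01, 0.01]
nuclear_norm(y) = 0.01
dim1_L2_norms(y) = [0.01, 0.0]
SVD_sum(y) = [[0.00,-0.01,-0.01], [0.0,0.0,0.00]] + [[0.0,0.00,0.00], [-0.00,0.0,-0.00]]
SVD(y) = [[1.00, 0.00], [0.0, 1.00]] @ diag([0.014142135623730952, 0.0]) @ [[0.0,-0.71,-0.71], [-0.71,0.50,-0.50]]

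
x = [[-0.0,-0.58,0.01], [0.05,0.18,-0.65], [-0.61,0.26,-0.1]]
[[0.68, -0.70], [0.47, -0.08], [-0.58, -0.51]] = x@[[0.60, 1.26], [-1.19, 1.22], [-1.00, 0.56]]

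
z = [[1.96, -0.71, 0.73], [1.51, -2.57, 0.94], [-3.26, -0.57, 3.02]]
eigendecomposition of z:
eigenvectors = [[0.17-0.34j, 0.17+0.34j, 0.13+0.00j], [(0.18-0.16j), 0.18+0.16j, (0.97+0j)], [0.89+0.00j, 0.89-0.00j, 0.19+0.00j]]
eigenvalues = [(2.29+1.36j), (2.29-1.36j), (-2.18+0j)]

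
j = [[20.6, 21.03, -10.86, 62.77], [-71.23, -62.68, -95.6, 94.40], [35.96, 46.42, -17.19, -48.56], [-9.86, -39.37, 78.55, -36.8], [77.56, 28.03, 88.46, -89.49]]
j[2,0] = 35.96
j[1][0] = -71.23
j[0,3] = 62.77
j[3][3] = -36.8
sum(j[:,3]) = -17.67999999999998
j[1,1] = -62.68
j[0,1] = 21.03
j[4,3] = -89.49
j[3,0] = -9.86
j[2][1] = 46.42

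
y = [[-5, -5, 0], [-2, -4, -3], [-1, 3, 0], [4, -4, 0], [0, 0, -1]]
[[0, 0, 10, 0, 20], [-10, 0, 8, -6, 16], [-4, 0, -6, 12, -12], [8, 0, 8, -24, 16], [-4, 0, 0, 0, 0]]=y@ [[1, 0, 0, -3, 0], [-1, 0, -2, 3, -4], [4, 0, 0, 0, 0]]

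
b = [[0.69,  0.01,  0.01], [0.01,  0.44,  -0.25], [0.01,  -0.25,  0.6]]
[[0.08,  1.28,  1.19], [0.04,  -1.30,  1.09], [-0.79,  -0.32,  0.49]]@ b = [[0.08, 0.27, 0.39], [0.03, -0.84, 0.98], [-0.54, -0.27, 0.37]]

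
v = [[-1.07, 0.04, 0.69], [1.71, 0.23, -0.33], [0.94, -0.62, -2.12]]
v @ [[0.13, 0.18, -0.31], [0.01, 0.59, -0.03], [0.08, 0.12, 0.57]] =[[-0.08, -0.09, 0.72], [0.2, 0.40, -0.73], [-0.05, -0.45, -1.48]]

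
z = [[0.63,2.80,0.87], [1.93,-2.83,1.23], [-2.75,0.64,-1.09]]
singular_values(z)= [4.61, 3.14, 0.54]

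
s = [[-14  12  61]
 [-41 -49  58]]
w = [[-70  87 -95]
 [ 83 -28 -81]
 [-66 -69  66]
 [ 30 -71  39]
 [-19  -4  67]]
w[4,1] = -4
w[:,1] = [87, -28, -69, -71, -4]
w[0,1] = 87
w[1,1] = -28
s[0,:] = [-14, 12, 61]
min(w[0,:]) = -95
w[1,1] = -28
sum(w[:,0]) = -42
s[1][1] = -49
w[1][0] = 83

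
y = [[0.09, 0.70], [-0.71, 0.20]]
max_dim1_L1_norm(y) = 0.91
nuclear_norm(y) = 1.44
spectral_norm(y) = 0.77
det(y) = 0.51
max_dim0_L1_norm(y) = 0.9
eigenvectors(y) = [[-0.05+0.70j, (-0.05-0.7j)], [-0.71+0.00j, (-0.71-0j)]]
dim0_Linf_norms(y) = [0.71, 0.7]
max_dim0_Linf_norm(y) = 0.71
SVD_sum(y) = [[-0.31, 0.34],[-0.41, 0.46]] + [[0.4, 0.36],  [-0.3, -0.26]]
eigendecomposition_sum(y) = [[(0.04+0.36j),(0.35-0.07j)],  [(-0.36+0.07j),(0.1+0.35j)]] + [[(0.04-0.36j),(0.35+0.07j)], [-0.36-0.07j,0.10-0.35j]]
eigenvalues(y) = [(0.14+0.7j), (0.14-0.7j)]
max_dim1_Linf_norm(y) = 0.71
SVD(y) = [[0.6, 0.8], [0.80, -0.6]] @ diag([0.7749837084915236, 0.664530098319651]) @ [[-0.67, 0.75], [0.75, 0.67]]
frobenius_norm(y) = 1.02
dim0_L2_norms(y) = [0.72, 0.73]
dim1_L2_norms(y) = [0.71, 0.74]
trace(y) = 0.29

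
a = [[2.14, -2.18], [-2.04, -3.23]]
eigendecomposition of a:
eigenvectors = [[0.95, 0.34], [-0.32, 0.94]]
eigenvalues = [2.87, -3.96]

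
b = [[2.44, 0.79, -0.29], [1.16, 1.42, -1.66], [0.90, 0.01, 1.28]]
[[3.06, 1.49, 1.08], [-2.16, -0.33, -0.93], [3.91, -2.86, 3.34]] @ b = [[10.17, 4.54, -1.98], [-6.49, -2.18, -0.02], [9.23, -0.94, 7.89]]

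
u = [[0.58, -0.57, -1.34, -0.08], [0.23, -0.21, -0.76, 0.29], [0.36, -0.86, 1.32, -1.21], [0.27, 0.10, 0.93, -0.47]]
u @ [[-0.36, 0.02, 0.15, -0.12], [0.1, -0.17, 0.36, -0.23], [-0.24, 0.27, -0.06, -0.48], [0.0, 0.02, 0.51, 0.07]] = [[0.06, -0.25, -0.08, 0.7],[0.08, -0.16, 0.15, 0.41],[-0.53, 0.49, -0.95, -0.56],[-0.31, 0.23, -0.22, -0.53]]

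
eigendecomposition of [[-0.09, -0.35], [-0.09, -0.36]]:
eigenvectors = [[0.97, 0.70], [-0.24, 0.72]]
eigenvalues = [-0.0, -0.45]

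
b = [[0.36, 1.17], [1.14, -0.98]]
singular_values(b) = [1.65, 1.02]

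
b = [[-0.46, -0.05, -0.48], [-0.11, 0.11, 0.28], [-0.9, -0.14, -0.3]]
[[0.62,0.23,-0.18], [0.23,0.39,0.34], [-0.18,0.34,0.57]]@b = [[-0.15, 0.02, -0.18], [-0.45, -0.02, -0.1], [-0.47, -0.03, 0.01]]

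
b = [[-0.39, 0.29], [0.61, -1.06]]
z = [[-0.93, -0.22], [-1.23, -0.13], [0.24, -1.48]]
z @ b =[[0.23, -0.04],[0.40, -0.22],[-1.00, 1.64]]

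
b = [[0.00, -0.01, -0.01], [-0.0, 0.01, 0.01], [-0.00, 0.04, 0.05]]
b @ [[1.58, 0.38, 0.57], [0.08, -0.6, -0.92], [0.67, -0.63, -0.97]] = [[-0.01, 0.01, 0.02], [0.01, -0.01, -0.02], [0.04, -0.06, -0.09]]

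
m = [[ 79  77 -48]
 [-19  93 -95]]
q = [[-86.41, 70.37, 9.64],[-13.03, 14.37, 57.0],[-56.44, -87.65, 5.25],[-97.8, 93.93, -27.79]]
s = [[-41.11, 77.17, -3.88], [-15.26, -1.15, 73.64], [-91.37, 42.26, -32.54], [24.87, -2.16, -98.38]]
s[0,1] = 77.17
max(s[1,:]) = 73.64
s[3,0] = 24.87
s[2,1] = 42.26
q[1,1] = 14.37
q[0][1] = 70.37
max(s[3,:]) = 24.87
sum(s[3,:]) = -75.66999999999999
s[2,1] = 42.26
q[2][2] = 5.25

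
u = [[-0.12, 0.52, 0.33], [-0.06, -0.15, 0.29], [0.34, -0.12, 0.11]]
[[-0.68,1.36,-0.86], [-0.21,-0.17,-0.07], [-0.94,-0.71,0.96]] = u @[[-2.50,-1.40,2.54], [-0.82,2.15,-0.94], [-1.67,0.22,-0.19]]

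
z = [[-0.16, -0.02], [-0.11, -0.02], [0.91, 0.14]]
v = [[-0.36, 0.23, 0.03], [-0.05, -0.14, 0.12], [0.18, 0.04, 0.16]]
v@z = [[0.06, 0.01], [0.13, 0.02], [0.11, 0.02]]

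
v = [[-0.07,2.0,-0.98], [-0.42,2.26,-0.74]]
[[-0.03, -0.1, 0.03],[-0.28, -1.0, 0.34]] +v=[[-0.1, 1.9, -0.95], [-0.70, 1.26, -0.40]]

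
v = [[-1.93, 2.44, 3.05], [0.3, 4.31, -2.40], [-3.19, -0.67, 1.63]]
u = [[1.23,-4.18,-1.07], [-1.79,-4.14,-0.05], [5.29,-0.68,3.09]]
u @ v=[[-0.21, -14.3, 12.04], [2.37, -22.18, 4.39], [-20.27, 7.91, 22.80]]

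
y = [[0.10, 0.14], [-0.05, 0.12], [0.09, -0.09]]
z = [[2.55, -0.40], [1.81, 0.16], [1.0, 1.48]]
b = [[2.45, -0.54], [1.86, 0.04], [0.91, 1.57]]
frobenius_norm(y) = 0.25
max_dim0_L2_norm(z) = 3.28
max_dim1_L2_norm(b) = 2.51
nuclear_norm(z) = 4.81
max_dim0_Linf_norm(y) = 0.14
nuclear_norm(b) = 4.87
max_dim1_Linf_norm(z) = 2.55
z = y + b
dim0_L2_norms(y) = [0.14, 0.21]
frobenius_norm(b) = 3.61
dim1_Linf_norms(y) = [0.14, 0.12, 0.09]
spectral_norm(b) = 3.21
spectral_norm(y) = 0.21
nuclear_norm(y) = 0.35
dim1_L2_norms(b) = [2.51, 1.86, 1.81]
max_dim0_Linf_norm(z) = 2.55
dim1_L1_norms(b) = [2.99, 1.9, 2.48]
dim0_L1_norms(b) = [5.22, 2.15]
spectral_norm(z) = 3.29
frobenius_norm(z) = 3.63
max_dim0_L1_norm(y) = 0.35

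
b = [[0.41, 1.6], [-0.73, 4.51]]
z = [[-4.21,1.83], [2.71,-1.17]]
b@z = [[2.61,-1.12], [15.30,-6.61]]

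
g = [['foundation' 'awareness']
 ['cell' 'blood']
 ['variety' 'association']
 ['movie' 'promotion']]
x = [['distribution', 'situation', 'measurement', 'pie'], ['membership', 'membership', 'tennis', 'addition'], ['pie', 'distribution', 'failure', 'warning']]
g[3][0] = 'movie'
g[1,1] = 'blood'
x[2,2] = 'failure'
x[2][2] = 'failure'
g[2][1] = 'association'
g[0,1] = 'awareness'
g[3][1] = 'promotion'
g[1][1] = 'blood'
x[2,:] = ['pie', 'distribution', 'failure', 'warning']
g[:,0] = ['foundation', 'cell', 'variety', 'movie']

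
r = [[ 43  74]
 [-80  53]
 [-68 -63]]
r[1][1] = 53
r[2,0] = -68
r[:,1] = [74, 53, -63]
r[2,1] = -63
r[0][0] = 43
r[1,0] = -80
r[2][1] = -63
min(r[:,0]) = -80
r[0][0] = 43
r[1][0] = -80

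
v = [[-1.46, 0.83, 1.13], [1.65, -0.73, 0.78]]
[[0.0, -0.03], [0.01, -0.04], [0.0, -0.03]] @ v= [[-0.05, 0.02, -0.02],[-0.08, 0.04, -0.02],[-0.05, 0.02, -0.02]]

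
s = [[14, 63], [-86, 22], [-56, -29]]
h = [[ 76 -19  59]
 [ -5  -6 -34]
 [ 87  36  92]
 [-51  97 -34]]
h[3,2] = -34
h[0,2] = 59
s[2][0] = -56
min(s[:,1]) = -29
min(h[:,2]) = -34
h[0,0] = 76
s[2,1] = -29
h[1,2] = -34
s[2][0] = -56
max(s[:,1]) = 63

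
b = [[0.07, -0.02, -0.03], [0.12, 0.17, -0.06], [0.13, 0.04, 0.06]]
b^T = [[0.07,0.12,0.13], [-0.02,0.17,0.04], [-0.03,-0.06,0.06]]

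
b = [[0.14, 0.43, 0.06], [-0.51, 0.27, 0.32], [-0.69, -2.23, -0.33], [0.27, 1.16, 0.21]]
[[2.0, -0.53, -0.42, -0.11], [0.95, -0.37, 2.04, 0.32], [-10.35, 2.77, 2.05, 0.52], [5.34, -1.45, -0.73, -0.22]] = b@[[0.58,0.76,-3.16,-0.04], [4.44,-1.70,-0.16,-0.41], [0.14,1.5,1.47,1.27]]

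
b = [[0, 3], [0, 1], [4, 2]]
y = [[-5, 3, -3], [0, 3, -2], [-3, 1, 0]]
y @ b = [[-12, -18], [-8, -1], [0, -8]]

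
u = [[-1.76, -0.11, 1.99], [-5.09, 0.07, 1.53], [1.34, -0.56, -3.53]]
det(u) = 6.16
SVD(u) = [[-0.40, 0.21, 0.89], [-0.78, -0.59, -0.21], [0.48, -0.78, 0.40]] @ diag([6.47877117819723, 2.7934464346046006, 0.3405598883540568]) @ [[0.82,-0.04,-0.57], [0.57,0.13,0.81], [0.04,-0.99,0.13]]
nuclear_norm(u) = 9.61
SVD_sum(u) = [[-2.11, 0.11, 1.47], [-4.15, 0.22, 2.88], [2.57, -0.14, -1.79]] + [[0.34, 0.08, 0.48], [-0.94, -0.22, -1.34], [-1.24, -0.29, -1.76]] + [[0.01, -0.30, 0.04], [-0.0, 0.07, -0.01], [0.01, -0.14, 0.02]]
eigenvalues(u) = [0.77, -2.04, -3.94]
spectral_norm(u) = 6.48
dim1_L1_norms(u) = [3.86, 6.69, 5.43]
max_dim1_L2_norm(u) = 5.32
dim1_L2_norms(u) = [2.66, 5.32, 3.82]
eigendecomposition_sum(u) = [[0.22,-0.09,0.07], [-1.15,0.47,-0.36], [0.22,-0.09,0.07]] + [[-0.88, -0.49, -1.67],[-2.11, -1.18, -4.04],[0.01, 0.0, 0.01]] + [[-1.11, 0.47, 3.59], [-1.83, 0.78, 5.94], [1.11, -0.47, -3.61]]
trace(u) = -5.22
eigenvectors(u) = [[-0.19,0.38,-0.46], [0.96,0.92,-0.76], [-0.18,-0.0,0.46]]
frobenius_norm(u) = 7.06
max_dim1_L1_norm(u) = 6.69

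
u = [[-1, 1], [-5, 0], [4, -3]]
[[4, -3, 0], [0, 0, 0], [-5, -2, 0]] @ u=[[11, 4], [0, 0], [15, -5]]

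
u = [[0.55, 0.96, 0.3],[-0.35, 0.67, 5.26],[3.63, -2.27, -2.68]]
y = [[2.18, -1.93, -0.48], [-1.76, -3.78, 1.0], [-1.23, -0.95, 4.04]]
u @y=[[-0.86, -4.98, 1.91], [-8.41, -6.85, 22.09], [15.20, 4.12, -14.84]]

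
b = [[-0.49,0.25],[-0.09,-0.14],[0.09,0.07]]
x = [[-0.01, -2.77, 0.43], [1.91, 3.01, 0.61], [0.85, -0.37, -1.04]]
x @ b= [[0.29, 0.42], [-1.15, 0.10], [-0.48, 0.19]]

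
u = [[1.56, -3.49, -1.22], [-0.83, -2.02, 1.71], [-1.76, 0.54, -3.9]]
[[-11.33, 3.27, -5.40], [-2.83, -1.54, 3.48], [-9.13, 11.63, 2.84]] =u @ [[1.03,-1.42,-2.96], [2.91,-0.72,0.01], [2.28,-2.44,0.61]]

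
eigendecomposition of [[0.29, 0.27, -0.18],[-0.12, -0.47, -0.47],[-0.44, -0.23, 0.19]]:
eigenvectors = [[-0.61,0.62,0.3], [-0.26,-0.7,-0.95], [0.75,0.36,-0.13]]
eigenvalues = [0.63, -0.12, -0.5]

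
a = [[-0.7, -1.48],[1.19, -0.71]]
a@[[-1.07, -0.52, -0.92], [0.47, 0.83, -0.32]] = [[0.05,-0.86,1.12], [-1.61,-1.21,-0.87]]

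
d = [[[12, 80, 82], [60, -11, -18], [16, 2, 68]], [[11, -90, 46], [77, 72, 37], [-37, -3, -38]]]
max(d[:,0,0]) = 12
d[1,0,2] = 46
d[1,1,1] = 72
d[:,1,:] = [[60, -11, -18], [77, 72, 37]]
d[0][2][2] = 68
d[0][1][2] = -18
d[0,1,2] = -18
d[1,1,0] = 77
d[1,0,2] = 46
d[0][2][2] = 68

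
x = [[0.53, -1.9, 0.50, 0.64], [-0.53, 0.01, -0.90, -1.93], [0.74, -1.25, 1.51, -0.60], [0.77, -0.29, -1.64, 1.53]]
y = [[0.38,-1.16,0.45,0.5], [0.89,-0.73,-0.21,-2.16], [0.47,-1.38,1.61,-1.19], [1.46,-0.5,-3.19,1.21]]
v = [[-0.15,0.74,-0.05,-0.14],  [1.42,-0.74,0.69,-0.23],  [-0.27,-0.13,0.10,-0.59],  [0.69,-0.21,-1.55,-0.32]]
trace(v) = -1.11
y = v + x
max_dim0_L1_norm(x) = 4.7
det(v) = 1.28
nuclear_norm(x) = 7.99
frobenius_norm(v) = 2.68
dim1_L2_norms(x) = [2.13, 2.19, 2.18, 2.39]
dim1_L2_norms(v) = [0.77, 1.76, 0.67, 1.74]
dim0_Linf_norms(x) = [0.77, 1.9, 1.64, 1.93]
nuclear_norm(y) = 8.80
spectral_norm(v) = 1.84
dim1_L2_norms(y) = [1.39, 2.46, 2.48, 3.74]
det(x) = 7.65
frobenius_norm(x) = 4.45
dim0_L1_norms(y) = [3.2, 3.77, 5.46, 5.06]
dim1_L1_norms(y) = [2.49, 3.99, 4.65, 6.36]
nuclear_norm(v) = 4.83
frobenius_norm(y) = 5.30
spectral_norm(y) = 4.12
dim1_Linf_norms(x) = [1.9, 1.93, 1.51, 1.64]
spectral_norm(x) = 2.95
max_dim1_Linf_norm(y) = 3.19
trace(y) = 2.47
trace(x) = 3.58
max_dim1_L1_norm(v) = 3.08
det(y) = 1.75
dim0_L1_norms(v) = [2.53, 1.82, 2.39, 1.28]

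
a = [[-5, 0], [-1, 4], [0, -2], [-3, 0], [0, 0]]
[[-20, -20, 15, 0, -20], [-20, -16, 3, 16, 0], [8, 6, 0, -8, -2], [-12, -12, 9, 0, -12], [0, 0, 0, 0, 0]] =a @ [[4, 4, -3, 0, 4], [-4, -3, 0, 4, 1]]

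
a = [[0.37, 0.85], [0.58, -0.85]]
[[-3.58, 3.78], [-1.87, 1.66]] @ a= [[0.87, -6.26], [0.27, -3.00]]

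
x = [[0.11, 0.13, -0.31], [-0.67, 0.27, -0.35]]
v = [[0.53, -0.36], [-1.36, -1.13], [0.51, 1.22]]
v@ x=[[0.3, -0.03, -0.04],  [0.61, -0.48, 0.82],  [-0.76, 0.40, -0.59]]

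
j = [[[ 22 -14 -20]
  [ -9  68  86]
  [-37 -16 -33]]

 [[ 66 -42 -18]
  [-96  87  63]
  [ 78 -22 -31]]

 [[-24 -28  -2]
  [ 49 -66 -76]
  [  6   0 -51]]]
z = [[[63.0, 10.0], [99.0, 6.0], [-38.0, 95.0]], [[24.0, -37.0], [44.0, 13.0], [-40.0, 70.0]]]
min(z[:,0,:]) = -37.0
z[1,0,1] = -37.0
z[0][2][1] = 95.0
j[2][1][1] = -66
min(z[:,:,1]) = -37.0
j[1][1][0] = -96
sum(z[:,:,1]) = 157.0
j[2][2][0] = 6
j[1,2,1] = -22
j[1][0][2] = -18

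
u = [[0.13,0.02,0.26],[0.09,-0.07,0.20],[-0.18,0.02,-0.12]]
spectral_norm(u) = 0.41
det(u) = -0.00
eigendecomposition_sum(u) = [[(0.06+0.09j), (0.02-0.01j), 0.13-0.01j], [0.01+0.07j, 0.01-0.00j, (0.07+0.04j)], [-0.08-0.00j, 0.02j, -0.05+0.08j]] + [[0.06-0.09j, 0.02+0.01j, (0.13+0.01j)], [(0.01-0.07j), (0.01+0j), 0.07-0.04j], [-0.08+0.00j, -0.02j, (-0.05-0.08j)]] + [[(0.01-0j), -0.01+0.00j, 0.01+0.00j], [(0.08-0j), (-0.1+0j), (0.05+0j)], [-0.02+0.00j, 0.02-0.00j, (-0.01-0j)]]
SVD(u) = [[-0.69, -0.34, 0.64], [-0.54, -0.35, -0.77], [0.48, -0.87, 0.06]] @ diag([0.4134900201692823, 0.0975060413471183, 0.0679600994791837]) @ [[-0.54,0.08,-0.83], [0.84,0.0,-0.55], [0.04,1.00,0.07]]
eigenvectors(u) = [[-0.70+0.00j,  (-0.7-0j),  (0.13+0j)], [-0.40-0.23j,  -0.40+0.23j,  0.97+0.00j], [0.33-0.43j,  (0.33+0.43j),  (-0.19+0j)]]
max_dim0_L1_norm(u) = 0.58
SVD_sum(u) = [[0.16, -0.02, 0.24],[0.12, -0.02, 0.18],[-0.11, 0.02, -0.17]] + [[-0.03,-0.0,0.02],[-0.03,-0.0,0.02],[-0.07,-0.0,0.05]] + [[0.00, 0.04, 0.0], [-0.0, -0.05, -0.00], [0.0, 0.00, 0.00]]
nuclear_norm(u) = 0.58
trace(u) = -0.06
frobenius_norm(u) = 0.43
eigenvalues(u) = [(0.02+0.17j), (0.02-0.17j), (-0.1+0j)]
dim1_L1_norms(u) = [0.41, 0.36, 0.32]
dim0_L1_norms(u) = [0.4, 0.11, 0.58]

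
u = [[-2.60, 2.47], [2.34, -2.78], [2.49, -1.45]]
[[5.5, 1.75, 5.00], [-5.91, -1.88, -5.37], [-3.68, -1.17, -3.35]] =u @[[-0.47, -0.15, -0.43],[1.73, 0.55, 1.57]]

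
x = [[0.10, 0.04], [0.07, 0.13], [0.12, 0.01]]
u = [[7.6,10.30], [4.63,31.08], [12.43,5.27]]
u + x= [[7.70, 10.34], [4.70, 31.21], [12.55, 5.28]]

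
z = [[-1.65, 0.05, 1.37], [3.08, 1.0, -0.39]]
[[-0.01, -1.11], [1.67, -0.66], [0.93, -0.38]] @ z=[[-3.40, -1.11, 0.42], [-4.79, -0.58, 2.55], [-2.70, -0.33, 1.42]]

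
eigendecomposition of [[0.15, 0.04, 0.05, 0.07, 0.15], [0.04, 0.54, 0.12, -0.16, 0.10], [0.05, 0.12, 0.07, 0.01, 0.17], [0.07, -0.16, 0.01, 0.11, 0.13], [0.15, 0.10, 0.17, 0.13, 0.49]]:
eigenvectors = [[-0.25, -0.22, -0.9, 0.24, 0.16], [-0.62, 0.69, -0.10, -0.35, -0.09], [-0.31, -0.05, 0.13, 0.61, -0.72], [-0.01, -0.45, -0.17, -0.67, -0.56], [-0.67, -0.53, 0.37, -0.03, 0.37]]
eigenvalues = [0.72, 0.55, 0.1, 0.0, -0.01]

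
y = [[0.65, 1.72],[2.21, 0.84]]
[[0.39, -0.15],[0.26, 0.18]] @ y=[[-0.08, 0.54], [0.57, 0.6]]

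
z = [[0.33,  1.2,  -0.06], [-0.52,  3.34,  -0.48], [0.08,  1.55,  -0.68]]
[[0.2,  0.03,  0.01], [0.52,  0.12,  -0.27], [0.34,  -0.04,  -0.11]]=z @ [[0.06,  -0.05,  0.18], [0.14,  0.05,  -0.04], [-0.18,  0.16,  0.09]]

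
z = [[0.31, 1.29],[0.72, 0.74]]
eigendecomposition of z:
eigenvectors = [[-0.86,  -0.73], [0.51,  -0.68]]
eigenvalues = [-0.46, 1.51]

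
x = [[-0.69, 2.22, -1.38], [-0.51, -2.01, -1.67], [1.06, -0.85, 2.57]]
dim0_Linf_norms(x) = [1.06, 2.22, 2.57]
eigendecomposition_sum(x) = [[-0.86,  -0.01,  -2.22], [-0.36,  -0.00,  -0.92], [1.13,  0.01,  2.89]] + [[0.01, 0.00, 0.0],[0.0, 0.00, 0.0],[-0.0, -0.0, -0.00]] + [[0.17, 2.22, 0.84], [-0.15, -2.01, -0.75], [-0.07, -0.86, -0.32]]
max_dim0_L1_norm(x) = 5.62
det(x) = -0.01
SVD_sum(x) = [[-0.83,1.06,-1.95],  [-0.23,0.29,-0.54],  [1.01,-1.28,2.36]] + [[0.14, 1.16, 0.57], [-0.28, -2.30, -1.13], [0.05, 0.43, 0.21]] + [[0.00, 0.0, -0.00], [0.0, 0.0, -0.00], [0.0, 0.00, -0.00]]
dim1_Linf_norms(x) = [2.22, 2.01, 2.57]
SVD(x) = [[-0.63, 0.44, 0.64], [-0.17, -0.88, 0.44], [0.76, 0.17, 0.63]] @ diag([3.776598271043434, 2.9302395329046123, 0.001333774605045428]) @ [[0.35,-0.45,0.82], [0.11,0.89,0.44], [0.93,0.06,-0.36]]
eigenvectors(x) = [[0.59,0.93,-0.71],[0.24,0.07,0.64],[-0.77,-0.36,0.28]]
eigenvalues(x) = [2.03, 0.0, -2.16]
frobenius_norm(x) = 4.78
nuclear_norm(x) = 6.71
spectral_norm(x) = 3.78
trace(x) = -0.13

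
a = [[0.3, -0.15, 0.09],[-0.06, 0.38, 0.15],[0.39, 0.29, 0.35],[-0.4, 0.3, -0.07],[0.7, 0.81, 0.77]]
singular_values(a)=[1.48, 0.67, 0.0]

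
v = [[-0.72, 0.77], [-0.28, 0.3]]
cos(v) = [[0.85, 0.16], [-0.06, 1.06]]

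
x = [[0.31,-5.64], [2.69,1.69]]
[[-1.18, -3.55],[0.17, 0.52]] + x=[[-0.87, -9.19], [2.86, 2.21]]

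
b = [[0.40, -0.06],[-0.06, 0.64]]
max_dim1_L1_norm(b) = 0.7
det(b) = 0.25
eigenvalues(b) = [0.39, 0.65]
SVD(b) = [[-0.23, 0.97], [0.97, 0.23]] @ diag([0.6541640786499875, 0.38583592135001255]) @ [[-0.23, 0.97],[0.97, 0.23]]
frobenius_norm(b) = 0.76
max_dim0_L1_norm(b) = 0.7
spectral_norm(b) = 0.65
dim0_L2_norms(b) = [0.4, 0.64]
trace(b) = 1.04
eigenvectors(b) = [[-0.97,0.23], [-0.23,-0.97]]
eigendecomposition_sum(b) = [[0.37, 0.09], [0.09, 0.02]] + [[0.03, -0.15], [-0.15, 0.62]]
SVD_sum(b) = [[0.03,-0.15], [-0.15,0.62]] + [[0.37, 0.09], [0.09, 0.02]]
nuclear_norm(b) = 1.04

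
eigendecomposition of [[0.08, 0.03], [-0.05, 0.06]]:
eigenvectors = [[(-0.16-0.59j), (-0.16+0.59j)], [(0.79+0j), 0.79-0.00j]]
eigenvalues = [(0.07+0.04j), (0.07-0.04j)]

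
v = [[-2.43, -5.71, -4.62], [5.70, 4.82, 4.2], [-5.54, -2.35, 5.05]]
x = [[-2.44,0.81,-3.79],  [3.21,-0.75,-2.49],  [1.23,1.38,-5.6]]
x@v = [[31.54, 26.74, -4.46], [1.72, -16.09, -30.55], [35.9, 12.79, -28.17]]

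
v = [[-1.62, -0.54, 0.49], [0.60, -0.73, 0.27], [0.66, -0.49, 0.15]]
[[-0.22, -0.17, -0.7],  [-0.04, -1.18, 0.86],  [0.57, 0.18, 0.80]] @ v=[[-0.21,0.59,-0.26],[-0.08,0.46,-0.21],[-0.29,-0.83,0.45]]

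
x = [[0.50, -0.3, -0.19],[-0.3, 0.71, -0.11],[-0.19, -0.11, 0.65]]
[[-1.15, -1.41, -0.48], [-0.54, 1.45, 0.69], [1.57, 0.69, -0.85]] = x@[[-2.89,-1.6,-1.64], [-1.78,1.49,0.01], [1.27,0.84,-1.78]]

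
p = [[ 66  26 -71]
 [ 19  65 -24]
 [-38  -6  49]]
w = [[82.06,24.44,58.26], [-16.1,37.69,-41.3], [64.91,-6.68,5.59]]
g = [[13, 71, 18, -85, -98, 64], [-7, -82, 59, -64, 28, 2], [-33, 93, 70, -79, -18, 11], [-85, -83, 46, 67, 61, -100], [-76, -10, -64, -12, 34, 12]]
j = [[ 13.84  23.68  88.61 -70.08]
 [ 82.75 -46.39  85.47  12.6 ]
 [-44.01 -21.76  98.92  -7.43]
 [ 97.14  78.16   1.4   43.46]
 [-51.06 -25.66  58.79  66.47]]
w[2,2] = 5.59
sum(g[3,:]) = -94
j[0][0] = 13.84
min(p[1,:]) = -24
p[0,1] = 26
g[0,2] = 18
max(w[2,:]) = 64.91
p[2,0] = -38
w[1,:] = [-16.1, 37.69, -41.3]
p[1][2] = -24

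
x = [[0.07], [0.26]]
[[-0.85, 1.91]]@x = [[0.44]]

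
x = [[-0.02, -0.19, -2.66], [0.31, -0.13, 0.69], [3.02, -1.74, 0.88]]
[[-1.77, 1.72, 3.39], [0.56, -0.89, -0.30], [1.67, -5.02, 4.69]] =x@[[-1.13,  -0.97,  1.14], [-2.49,  0.85,  -1.32], [0.85,  -0.70,  -1.19]]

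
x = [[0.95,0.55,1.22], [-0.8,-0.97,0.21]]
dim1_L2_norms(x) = [1.64, 1.27]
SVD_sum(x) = [[1.05, 0.83, 0.80], [-0.64, -0.51, -0.49]] + [[-0.10, -0.28, 0.42], [-0.16, -0.46, 0.7]]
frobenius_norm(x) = 2.08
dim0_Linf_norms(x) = [0.95, 0.97, 1.22]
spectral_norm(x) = 1.82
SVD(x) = [[-0.85, 0.52], [0.52, 0.85]] @ diag([1.8237252334144292, 0.9962059390545142]) @ [[-0.67,-0.53,-0.51], [-0.19,-0.54,0.82]]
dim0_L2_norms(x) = [1.24, 1.12, 1.24]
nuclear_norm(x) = 2.82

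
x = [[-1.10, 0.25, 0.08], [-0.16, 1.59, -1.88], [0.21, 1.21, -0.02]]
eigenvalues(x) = [(-1.12+0j), (0.8+1.3j), (0.8-1.3j)]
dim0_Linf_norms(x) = [1.1, 1.59, 1.88]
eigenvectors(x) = [[-0.99+0.00j,(-0.07+0.07j),(-0.07-0.07j)], [(0.04+0j),(-0.78+0j),(-0.78-0j)], [0.14+0.00j,-0.32+0.53j,(-0.32-0.53j)]]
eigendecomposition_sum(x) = [[(-1.1+0j), 0.04-0.00j, (0.14+0j)],[0.05-0.00j, -0.00+0.00j, -0.01-0.00j],[(0.16-0j), (-0.01+0j), -0.02-0.00j]] + [[(-0+0.02j), (0.11-0.04j), (-0.03+0.13j)], [-0.10+0.10j, 0.80+0.41j, (-0.94+0.57j)], [0.03+0.11j, 0.61-0.38j, 0.00+0.88j]] + [[-0.00-0.02j, (0.11+0.04j), -0.03-0.13j], [(-0.1-0.1j), 0.80-0.41j, (-0.94-0.57j)], [(0.03-0.11j), 0.61+0.38j, 0.00-0.88j]]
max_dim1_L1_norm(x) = 3.63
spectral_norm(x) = 2.61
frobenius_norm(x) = 2.98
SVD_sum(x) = [[-0.01, 0.15, -0.13],  [-0.15, 1.80, -1.65],  [-0.06, 0.65, -0.6]] + [[-1.10, 0.0, 0.1], [0.01, -0.0, -0.0], [0.21, -0.00, -0.02]] + [[0.01, 0.10, 0.11],[-0.02, -0.21, -0.23],[0.06, 0.56, 0.6]]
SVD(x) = [[-0.08,0.98,0.17],  [-0.94,-0.01,-0.35],  [-0.34,-0.19,0.92]] @ diag([2.6122156716315286, 1.1227741314864563, 0.8895546832811738]) @ [[0.06, -0.74, 0.67], [-1.00, 0.00, 0.09], [0.07, 0.68, 0.73]]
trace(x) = 0.47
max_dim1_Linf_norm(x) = 1.88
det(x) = -2.61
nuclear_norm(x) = 4.62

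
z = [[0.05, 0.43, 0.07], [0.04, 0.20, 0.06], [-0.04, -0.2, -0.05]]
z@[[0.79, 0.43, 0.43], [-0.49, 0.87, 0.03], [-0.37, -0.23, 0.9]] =[[-0.2, 0.38, 0.1], [-0.09, 0.18, 0.08], [0.08, -0.18, -0.07]]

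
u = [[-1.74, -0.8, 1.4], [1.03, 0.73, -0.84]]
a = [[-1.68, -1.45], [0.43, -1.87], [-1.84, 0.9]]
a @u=[[1.43, 0.29, -1.13], [-2.67, -1.71, 2.17], [4.13, 2.13, -3.33]]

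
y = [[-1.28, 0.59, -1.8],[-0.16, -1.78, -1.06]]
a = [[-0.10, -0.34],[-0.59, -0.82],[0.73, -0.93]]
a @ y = [[0.18, 0.55, 0.54], [0.89, 1.11, 1.93], [-0.79, 2.09, -0.33]]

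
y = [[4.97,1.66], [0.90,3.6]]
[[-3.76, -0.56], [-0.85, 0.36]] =y @ [[-0.74, -0.16], [-0.05, 0.14]]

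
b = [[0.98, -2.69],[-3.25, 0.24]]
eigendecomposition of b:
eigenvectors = [[0.72, 0.63],[-0.70, 0.78]]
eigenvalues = [3.59, -2.37]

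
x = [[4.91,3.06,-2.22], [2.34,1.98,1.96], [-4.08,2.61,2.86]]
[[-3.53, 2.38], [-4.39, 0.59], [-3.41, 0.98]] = x @ [[-0.36, -0.04], [-1.09, 0.63], [-0.71, -0.29]]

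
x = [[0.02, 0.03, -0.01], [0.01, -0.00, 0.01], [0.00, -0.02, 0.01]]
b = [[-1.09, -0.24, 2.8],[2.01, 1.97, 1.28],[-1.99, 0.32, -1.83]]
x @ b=[[0.06, 0.05, 0.11], [-0.03, 0.00, 0.01], [-0.06, -0.04, -0.04]]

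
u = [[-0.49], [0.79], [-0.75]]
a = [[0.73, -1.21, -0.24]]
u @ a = [[-0.36, 0.59, 0.12], [0.58, -0.96, -0.19], [-0.55, 0.91, 0.18]]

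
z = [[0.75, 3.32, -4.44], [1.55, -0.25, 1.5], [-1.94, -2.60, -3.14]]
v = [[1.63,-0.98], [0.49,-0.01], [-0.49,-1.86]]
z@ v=[[5.02, 7.49], [1.67, -4.31], [-2.9, 7.77]]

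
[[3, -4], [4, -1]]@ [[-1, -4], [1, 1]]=[[-7, -16], [-5, -17]]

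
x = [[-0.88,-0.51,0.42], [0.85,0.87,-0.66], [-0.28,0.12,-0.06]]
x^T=[[-0.88,  0.85,  -0.28],[-0.51,  0.87,  0.12],[0.42,  -0.66,  -0.06]]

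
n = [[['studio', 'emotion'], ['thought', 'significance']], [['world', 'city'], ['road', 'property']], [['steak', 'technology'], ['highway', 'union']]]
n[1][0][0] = 'world'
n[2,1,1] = 'union'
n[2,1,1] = 'union'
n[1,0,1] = 'city'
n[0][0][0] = 'studio'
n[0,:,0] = ['studio', 'thought']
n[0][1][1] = 'significance'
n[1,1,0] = 'road'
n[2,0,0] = 'steak'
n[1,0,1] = 'city'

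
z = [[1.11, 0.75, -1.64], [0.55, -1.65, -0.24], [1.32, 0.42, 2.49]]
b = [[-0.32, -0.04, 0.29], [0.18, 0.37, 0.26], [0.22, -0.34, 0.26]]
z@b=[[-0.58, 0.79, 0.09], [-0.53, -0.55, -0.33], [0.2, -0.74, 1.14]]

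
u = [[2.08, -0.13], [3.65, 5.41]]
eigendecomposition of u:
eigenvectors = [[-0.66, 0.04], [0.75, -1.0]]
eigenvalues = [2.23, 5.26]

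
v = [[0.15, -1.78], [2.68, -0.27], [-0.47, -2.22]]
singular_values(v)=[2.86, 2.72]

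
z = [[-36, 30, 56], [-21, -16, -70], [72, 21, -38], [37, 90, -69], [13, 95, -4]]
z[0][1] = 30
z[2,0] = 72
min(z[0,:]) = -36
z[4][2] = -4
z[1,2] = -70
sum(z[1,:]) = -107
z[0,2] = 56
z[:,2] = [56, -70, -38, -69, -4]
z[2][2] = -38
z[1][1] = -16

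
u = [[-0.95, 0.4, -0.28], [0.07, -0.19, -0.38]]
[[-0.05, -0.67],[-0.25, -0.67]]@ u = [[0.0, 0.11, 0.27], [0.19, 0.03, 0.32]]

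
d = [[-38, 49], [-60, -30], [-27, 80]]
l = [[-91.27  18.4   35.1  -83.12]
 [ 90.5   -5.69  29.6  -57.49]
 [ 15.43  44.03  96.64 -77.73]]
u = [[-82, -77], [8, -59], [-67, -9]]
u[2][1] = -9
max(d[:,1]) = 80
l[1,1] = -5.69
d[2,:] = [-27, 80]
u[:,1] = [-77, -59, -9]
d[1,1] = -30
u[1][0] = 8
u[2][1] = -9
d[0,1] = 49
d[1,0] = -60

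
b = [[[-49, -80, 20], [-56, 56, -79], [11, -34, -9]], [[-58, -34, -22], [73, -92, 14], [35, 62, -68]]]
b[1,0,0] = -58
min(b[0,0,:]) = -80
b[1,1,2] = 14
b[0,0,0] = -49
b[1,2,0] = 35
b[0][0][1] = -80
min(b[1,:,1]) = -92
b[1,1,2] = 14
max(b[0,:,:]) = 56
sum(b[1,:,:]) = -90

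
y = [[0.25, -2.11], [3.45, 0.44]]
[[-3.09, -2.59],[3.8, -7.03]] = y @ [[0.90, -2.16], [1.57, 0.97]]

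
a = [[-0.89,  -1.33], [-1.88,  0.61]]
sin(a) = [[-0.39, -0.74], [-1.05, 0.44]]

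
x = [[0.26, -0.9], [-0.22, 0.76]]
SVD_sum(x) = [[0.26, -0.90],[-0.22, 0.76]] + [[-0.00,-0.0], [-0.0,-0.00]]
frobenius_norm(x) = 1.23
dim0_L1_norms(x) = [0.48, 1.66]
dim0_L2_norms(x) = [0.34, 1.18]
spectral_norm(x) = 1.23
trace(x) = 1.02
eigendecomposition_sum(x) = [[-0.0, -0.0], [-0.00, -0.0]] + [[0.26,-0.90], [-0.22,0.76]]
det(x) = -0.00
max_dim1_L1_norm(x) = 1.16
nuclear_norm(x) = 1.23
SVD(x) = [[-0.76, 0.65], [0.65, 0.76]] @ diag([1.226213641087357, 0.0003262074296003487]) @ [[-0.28, 0.96], [-0.96, -0.28]]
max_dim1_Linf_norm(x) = 0.9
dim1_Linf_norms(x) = [0.9, 0.76]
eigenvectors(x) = [[-0.96, 0.76], [-0.28, -0.65]]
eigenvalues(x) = [-0.0, 1.02]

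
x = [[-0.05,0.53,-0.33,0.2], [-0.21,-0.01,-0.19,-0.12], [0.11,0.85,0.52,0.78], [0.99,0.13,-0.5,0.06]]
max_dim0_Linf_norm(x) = 0.99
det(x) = 0.00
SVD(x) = [[0.31,0.12,0.86,0.38],  [-0.13,-0.06,0.44,-0.89],  [0.93,-0.21,-0.21,-0.22],  [0.15,0.97,-0.12,-0.14]] @ diag([1.3375295932208213, 1.1313762629098325, 0.5674518028335389, 0.0008890690015366436]) @ [[0.2, 0.73, 0.24, 0.61], [0.83, 0.01, -0.55, -0.06], [-0.50, 0.46, -0.73, -0.09], [0.14, 0.51, 0.32, -0.79]]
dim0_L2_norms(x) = [1.02, 1.01, 0.82, 0.82]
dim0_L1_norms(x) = [1.36, 1.52, 1.54, 1.16]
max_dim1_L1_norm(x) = 2.26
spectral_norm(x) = 1.34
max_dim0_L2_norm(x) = 1.02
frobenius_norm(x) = 1.84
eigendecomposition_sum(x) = [[(0.12+0.1j), 0.12+0.18j, (-0.18+0.11j), (0.02+0.18j)], [-0.03+0.09j, -0.08+0.11j, -0.10-0.08j, (-0.1+0.05j)], [0.17-0.25j, 0.31-0.25j, (0.24+0.33j), (0.33-0.08j)], [(0.26+0.08j), 0.30+0.20j, (-0.22+0.29j), (0.15+0.26j)]] + [[(0.12-0.1j), (0.12-0.18j), (-0.18-0.11j), (0.02-0.18j)], [(-0.03-0.09j), -0.08-0.11j, -0.10+0.08j, -0.10-0.05j], [0.17+0.25j, 0.31+0.25j, (0.24-0.33j), (0.33+0.08j)], [0.26-0.08j, 0.30-0.20j, (-0.22-0.29j), (0.15-0.26j)]] + [[(-0.3-0j), 0.30+0.00j, 0.04+0.00j, 0.15+0.00j], [(-0.15-0j), 0.15+0.00j, 0.02+0.00j, (0.07+0j)], [(-0.24-0j), (0.23+0j), (0.03+0j), 0.12+0.00j], [0.47+0.00j, -0.47-0.00j, (-0.06-0j), (-0.24-0j)]] + [[0.00+0.00j, -0.00+0.00j, (-0+0j), -0.00+0.00j], [0j, -0.00+0.00j, -0.00+0.00j, (-0+0j)], [0j, (-0+0j), (-0+0j), -0.00+0.00j], [-0.00-0.00j, -0j, 0.00-0.00j, -0j]]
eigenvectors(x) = [[-0.04+0.35j, (-0.04-0.35j), (0.48+0j), 0.14+0.00j], [-0.21+0.06j, (-0.21-0.06j), 0.23+0.00j, 0.51+0.00j], [0.68+0.00j, (0.68-0j), 0.38+0.00j, 0.32+0.00j], [0.17+0.58j, 0.17-0.58j, (-0.75+0j), -0.79+0.00j]]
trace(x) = 0.52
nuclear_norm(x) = 3.04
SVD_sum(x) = [[0.08, 0.30, 0.1, 0.25], [-0.03, -0.12, -0.04, -0.10], [0.25, 0.91, 0.3, 0.75], [0.04, 0.15, 0.05, 0.12]] + [[0.11, 0.00, -0.07, -0.01], [-0.05, -0.0, 0.03, 0.00], [-0.19, -0.0, 0.13, 0.02], [0.91, 0.01, -0.60, -0.07]] + [[-0.24, 0.22, -0.36, -0.04], [-0.12, 0.11, -0.18, -0.02], [0.06, -0.05, 0.09, 0.01], [0.03, -0.03, 0.05, 0.01]] + [[0.00,0.00,0.00,-0.00], [-0.0,-0.0,-0.0,0.00], [-0.00,-0.0,-0.00,0.0], [-0.0,-0.00,-0.0,0.0]]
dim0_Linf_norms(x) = [0.99, 0.85, 0.52, 0.78]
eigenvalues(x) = [(0.44+0.8j), (0.44-0.8j), (-0.36+0j), (-0+0j)]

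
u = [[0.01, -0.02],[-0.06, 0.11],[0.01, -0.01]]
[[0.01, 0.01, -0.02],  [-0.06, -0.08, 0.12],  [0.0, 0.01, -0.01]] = u @ [[-0.36, 1.17, -0.24],[-0.74, -0.07, 0.97]]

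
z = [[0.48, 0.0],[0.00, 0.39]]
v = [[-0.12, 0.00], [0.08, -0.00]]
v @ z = [[-0.06, 0.00], [0.04, 0.00]]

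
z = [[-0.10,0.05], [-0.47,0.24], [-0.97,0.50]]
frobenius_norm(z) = 1.22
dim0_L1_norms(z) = [1.54, 0.79]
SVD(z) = [[-0.09, -0.58], [-0.43, -0.71], [-0.90, 0.4]] @ diag([1.2173311163700267, 0.0022255599979303163]) @ [[0.89, -0.46], [0.46, 0.89]]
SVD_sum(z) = [[-0.1, 0.05], [-0.47, 0.24], [-0.97, 0.50]] + [[-0.00,-0.00],[-0.00,-0.0],[0.0,0.0]]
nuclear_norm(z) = 1.22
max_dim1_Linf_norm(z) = 0.97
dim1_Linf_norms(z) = [0.1, 0.47, 0.97]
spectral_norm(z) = 1.22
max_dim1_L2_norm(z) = 1.09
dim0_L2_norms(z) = [1.08, 0.56]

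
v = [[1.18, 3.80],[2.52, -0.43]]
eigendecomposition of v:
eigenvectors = [[0.85,-0.69], [0.53,0.73]]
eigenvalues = [3.57, -2.82]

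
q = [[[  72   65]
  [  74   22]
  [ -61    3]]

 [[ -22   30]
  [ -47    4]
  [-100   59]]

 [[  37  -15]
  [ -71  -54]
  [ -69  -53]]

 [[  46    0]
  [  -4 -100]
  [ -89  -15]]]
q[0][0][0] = 72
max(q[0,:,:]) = 74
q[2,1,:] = [-71, -54]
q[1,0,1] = 30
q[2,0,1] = -15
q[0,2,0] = -61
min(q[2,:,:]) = -71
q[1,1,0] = -47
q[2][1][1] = -54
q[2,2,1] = -53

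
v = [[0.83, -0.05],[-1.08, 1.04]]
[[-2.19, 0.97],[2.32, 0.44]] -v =[[-3.02, 1.02], [3.4, -0.60]]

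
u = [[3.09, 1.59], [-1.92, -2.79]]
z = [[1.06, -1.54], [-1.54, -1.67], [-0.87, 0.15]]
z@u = [[6.23, 5.98], [-1.55, 2.21], [-2.98, -1.8]]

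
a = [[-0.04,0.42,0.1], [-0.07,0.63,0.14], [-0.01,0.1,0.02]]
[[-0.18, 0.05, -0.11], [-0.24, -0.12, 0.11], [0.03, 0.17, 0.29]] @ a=[[0.0, -0.06, -0.01], [0.02, -0.17, -0.04], [-0.02, 0.15, 0.03]]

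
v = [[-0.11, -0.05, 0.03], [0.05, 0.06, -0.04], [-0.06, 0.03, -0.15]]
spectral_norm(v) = 0.17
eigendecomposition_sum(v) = [[-0.05+0.08j,-0.02+0.01j,0.01+0.04j], [(0.02-0.05j),0.01-0.01j,(-0.02-0.02j)], [-0.03-0.16j,(0.01-0.04j),-0.07-0.04j]] + [[(-0.05-0.08j), (-0.02-0.01j), 0.01-0.04j], [0.02+0.05j, 0.01+0.01j, (-0.02+0.02j)], [(-0.03+0.16j), (0.01+0.04j), -0.07+0.04j]] + [[(-0-0j), (-0.01+0j), 0.00-0.00j], [0.02+0.00j, 0.04-0.00j, (-0.01+0j)], [0.00+0.00j, 0.01-0.00j, -0.00+0.00j]]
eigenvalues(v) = [(-0.12+0.03j), (-0.12-0.03j), (0.04+0j)]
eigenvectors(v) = [[0.32+0.34j, 0.32-0.34j, -0.27+0.00j], [-0.26-0.14j, -0.26+0.14j, 0.93+0.00j], [-0.84+0.00j, (-0.84-0j), (0.24+0j)]]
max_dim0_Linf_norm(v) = 0.15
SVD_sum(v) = [[0.00,-0.01,0.03],[-0.01,0.02,-0.05],[-0.02,0.05,-0.15]] + [[-0.11, -0.05, -0.00], [0.06, 0.03, 0.0], [-0.04, -0.02, -0.0]] + [[-0.00, 0.01, 0.00], [-0.01, 0.01, 0.01], [0.00, -0.00, -0.00]]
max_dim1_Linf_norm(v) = 0.15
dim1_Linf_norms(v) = [0.11, 0.06, 0.15]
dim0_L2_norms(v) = [0.13, 0.08, 0.16]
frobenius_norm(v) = 0.22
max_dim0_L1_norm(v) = 0.22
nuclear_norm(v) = 0.34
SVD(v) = [[-0.18, 0.82, 0.54], [0.3, -0.47, 0.83], [0.94, 0.31, -0.16]] @ diag([0.16862318269718227, 0.1460381940107195, 0.020953953019898684]) @ [[-0.12, 0.33, -0.94], [-0.91, -0.41, -0.02], [-0.39, 0.85, 0.35]]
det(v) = 0.00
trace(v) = -0.20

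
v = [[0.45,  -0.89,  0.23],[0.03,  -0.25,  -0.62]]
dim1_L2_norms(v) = [1.02, 0.67]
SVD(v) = [[-0.99, -0.15],[-0.15, 0.99]] @ diag([1.0303930507546397, 0.6584756342922238]) @ [[-0.44, 0.89, -0.13], [-0.06, -0.17, -0.98]]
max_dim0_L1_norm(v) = 1.14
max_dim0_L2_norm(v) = 0.92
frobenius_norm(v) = 1.22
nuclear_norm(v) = 1.69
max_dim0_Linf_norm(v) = 0.89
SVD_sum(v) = [[0.44, -0.91, 0.13], [0.07, -0.14, 0.02]] + [[0.01,0.02,0.1],  [-0.04,-0.11,-0.64]]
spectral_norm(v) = 1.03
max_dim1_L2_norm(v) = 1.02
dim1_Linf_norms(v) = [0.89, 0.62]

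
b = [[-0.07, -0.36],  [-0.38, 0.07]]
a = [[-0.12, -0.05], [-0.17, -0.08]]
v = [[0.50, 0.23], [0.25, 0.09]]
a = b @ v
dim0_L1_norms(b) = [0.45, 0.43]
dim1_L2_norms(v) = [0.55, 0.27]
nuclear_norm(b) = 0.75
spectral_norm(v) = 0.61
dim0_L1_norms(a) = [0.29, 0.13]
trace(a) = -0.20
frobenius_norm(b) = 0.53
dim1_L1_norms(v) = [0.73, 0.34]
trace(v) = 0.59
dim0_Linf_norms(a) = [0.17, 0.08]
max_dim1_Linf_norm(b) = 0.38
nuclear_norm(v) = 0.63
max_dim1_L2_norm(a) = 0.19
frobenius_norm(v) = 0.61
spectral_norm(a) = 0.23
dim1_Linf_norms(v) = [0.5, 0.25]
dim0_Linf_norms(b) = [0.38, 0.36]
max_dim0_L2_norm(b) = 0.39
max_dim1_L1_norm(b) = 0.45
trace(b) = 0.00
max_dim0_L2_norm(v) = 0.56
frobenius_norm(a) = 0.23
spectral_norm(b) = 0.39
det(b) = -0.14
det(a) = 0.00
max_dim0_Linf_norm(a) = 0.17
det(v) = -0.01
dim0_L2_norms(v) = [0.56, 0.25]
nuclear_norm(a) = 0.23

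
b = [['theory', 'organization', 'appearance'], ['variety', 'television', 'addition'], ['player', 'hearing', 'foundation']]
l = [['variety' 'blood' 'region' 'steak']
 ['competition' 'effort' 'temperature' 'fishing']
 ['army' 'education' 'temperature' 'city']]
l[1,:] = ['competition', 'effort', 'temperature', 'fishing']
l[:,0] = ['variety', 'competition', 'army']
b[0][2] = 'appearance'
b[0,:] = ['theory', 'organization', 'appearance']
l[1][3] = 'fishing'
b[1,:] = ['variety', 'television', 'addition']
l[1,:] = ['competition', 'effort', 'temperature', 'fishing']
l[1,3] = 'fishing'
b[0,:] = ['theory', 'organization', 'appearance']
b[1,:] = ['variety', 'television', 'addition']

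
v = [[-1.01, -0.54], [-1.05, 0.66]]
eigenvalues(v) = [-1.3, 0.95]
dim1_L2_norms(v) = [1.15, 1.24]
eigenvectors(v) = [[-0.88, 0.27], [-0.47, -0.96]]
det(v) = -1.23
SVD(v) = [[-0.65, -0.76], [-0.76, 0.65]] @ diag([1.4622043892583156, 0.8436577054906311]) @ [[0.99, -0.10], [0.10, 0.99]]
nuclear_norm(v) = 2.31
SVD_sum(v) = [[-0.94, 0.1], [-1.11, 0.12]] + [[-0.07, -0.64], [0.06, 0.54]]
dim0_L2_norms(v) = [1.46, 0.85]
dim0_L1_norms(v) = [2.06, 1.2]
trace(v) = -0.35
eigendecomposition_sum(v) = [[-1.13,-0.31], [-0.61,-0.17]] + [[0.12, -0.23], [-0.44, 0.83]]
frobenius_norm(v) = 1.69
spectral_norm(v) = 1.46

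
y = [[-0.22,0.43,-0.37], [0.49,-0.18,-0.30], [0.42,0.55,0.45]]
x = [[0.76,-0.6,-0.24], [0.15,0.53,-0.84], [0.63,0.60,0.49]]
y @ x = [[-0.34, 0.14, -0.49], [0.16, -0.57, -0.11], [0.69, 0.31, -0.34]]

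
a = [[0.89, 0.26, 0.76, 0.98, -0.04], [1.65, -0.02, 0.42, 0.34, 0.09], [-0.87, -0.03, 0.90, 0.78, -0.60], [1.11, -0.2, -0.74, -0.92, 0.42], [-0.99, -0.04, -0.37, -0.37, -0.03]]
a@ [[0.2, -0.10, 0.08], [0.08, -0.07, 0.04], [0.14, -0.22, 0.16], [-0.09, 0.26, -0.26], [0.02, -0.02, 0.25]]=[[0.22, -0.02, -0.06], [0.36, -0.17, 0.13], [-0.13, 0.11, -0.28], [0.19, -0.18, 0.31], [-0.22, 0.09, -0.05]]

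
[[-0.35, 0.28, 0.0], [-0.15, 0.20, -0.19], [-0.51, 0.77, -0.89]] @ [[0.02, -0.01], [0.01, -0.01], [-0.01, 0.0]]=[[-0.0, 0.0], [0.00, -0.00], [0.01, -0.0]]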